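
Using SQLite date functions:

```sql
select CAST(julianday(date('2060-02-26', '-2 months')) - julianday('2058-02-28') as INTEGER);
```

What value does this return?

666

Adding -2 months to 2060-02-26 gives 2059-12-26.
0 days remain in February 2058 after the 28th (28 − 28).
Full months from March 2058 through November 2059 contribute their day counts.
Then 26 days into December 2059.
Total: 0 + 31 + 30 + 31 + 30 + 31 + 31 + 30 + 31 + 30 + 31 + 31 + 28 + 31 + 30 + 31 + 30 + 31 + 31 + 30 + 31 + 30 + 26 = 666.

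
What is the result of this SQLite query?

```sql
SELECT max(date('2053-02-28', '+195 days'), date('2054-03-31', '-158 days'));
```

date('2053-02-28', '+195 days') → 2053-09-11.
date('2054-03-31', '-158 days') → 2053-10-24.
Later of the two is 2053-10-24.

2053-10-24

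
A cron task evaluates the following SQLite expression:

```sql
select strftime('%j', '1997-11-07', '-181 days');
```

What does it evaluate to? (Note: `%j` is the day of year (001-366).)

First apply '-181 days': 1997-11-07 → 1997-05-10.
Day-of-year for 1997-05-10: days since 1997-01-01 inclusive = 130, zero-padded to 130.

130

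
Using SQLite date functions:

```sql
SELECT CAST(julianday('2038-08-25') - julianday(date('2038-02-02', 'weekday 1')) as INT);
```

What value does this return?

198

`weekday 1` advances to the next Monday; 2038-02-02 is a Tuesday, so it moves forward to 2038-02-08.
20 days remain in February 2038 after the 8th (28 − 8).
March 2038: 31 days.
April 2038: 30 days.
May 2038: 31 days.
June 2038: 30 days.
July 2038: 31 days.
Then 25 days into August 2038.
Total: 20 + 31 + 30 + 31 + 30 + 31 + 25 = 198.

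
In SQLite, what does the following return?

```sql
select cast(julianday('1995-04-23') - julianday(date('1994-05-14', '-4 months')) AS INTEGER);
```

Adding -4 months to 1994-05-14 gives 1994-01-14.
17 days remain in January 1994 after the 14th (31 − 14).
Full months from February 1994 through March 1995 contribute their day counts.
Then 23 days into April 1995.
Total: 17 + 28 + 31 + 30 + 31 + 30 + 31 + 31 + 30 + 31 + 30 + 31 + 31 + 28 + 31 + 23 = 464.

464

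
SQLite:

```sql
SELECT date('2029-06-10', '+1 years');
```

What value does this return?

2030-06-10

Adding +1 year to 2029-06-10 gives 2030-06-10.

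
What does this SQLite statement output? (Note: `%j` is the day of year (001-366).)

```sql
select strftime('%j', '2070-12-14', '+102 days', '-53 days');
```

First apply '+102 days', '-53 days': 2070-12-14 → 2071-02-01.
Day-of-year for 2071-02-01: days since 2071-01-01 inclusive = 32, zero-padded to 032.

032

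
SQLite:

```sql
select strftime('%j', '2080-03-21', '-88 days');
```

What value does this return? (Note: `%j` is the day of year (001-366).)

358

First apply '-88 days': 2080-03-21 → 2079-12-24.
Day-of-year for 2079-12-24: days since 2079-01-01 inclusive = 358, zero-padded to 358.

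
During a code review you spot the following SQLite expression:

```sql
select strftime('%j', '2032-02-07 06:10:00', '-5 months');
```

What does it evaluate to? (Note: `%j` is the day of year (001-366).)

250

First apply '-5 months': 2032-02-07 06:10:00 → 2031-09-07 06:10:00.
Day-of-year for 2031-09-07: days since 2031-01-01 inclusive = 250, zero-padded to 250.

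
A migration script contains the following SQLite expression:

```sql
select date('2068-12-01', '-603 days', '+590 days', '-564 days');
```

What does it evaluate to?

Applying '-603 days' to 2068-12-01: counting 603 days back gives 2067-04-08.
Applying '+590 days' to 2067-04-08: counting 590 days forward gives 2068-11-18.
Applying '-564 days' to 2068-11-18: counting 564 days back gives 2067-05-04.

2067-05-04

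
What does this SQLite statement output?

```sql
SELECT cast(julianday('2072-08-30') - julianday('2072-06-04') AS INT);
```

87

26 days remain in June 2072 after the 4th (30 − 4).
July 2072: 31 days.
Then 30 days into August 2072.
Total: 26 + 31 + 30 = 87.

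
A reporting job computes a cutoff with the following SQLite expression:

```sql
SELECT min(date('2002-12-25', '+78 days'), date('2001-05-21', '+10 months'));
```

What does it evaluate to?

date('2002-12-25', '+78 days') → 2003-03-13.
date('2001-05-21', '+10 months') → 2002-03-21.
Earlier of the two is 2002-03-21.

2002-03-21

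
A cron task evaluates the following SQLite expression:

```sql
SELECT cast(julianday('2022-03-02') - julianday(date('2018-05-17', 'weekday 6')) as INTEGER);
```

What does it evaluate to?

1383

`weekday 6` advances to the next Saturday; 2018-05-17 is a Thursday, so it moves forward to 2018-05-19.
12 days remain in May 2018 after the 19th (31 − 19).
Full months from June 2018 through February 2022 contribute their day counts.
Then 2 days into March 2022.
Total: 12 + 30 + 31 + 31 + 30 + 31 + 30 + 31 + 31 + 28 + 31 + 30 + 31 + 30 + 31 + 31 + 30 + 31 + 30 + 31 + 31 + 29 + 31 + 30 + 31 + 30 + 31 + 31 + 30 + 31 + 30 + 31 + 31 + 28 + 31 + 30 + 31 + 30 + 31 + 31 + 30 + 31 + 30 + 31 + 31 + 28 + 2 = 1383.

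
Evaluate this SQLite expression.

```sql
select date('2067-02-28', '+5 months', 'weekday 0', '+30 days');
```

2067-08-30

Adding +5 months to 2067-02-28 gives 2067-07-28.
`weekday 0` advances to the next Sunday; 2067-07-28 is a Thursday, so it moves forward to 2067-07-31.
July 2067 has 31 days; 0 remain after the 31st, so 1 days reach 2067-08-01.
Advancing 29 more days within August lands on 2067-08-30.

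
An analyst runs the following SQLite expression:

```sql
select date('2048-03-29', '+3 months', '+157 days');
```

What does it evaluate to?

2048-12-03

Adding +3 months to 2048-03-29 gives 2048-06-29.
Applying '+157 days' to 2048-06-29: counting 157 days forward gives 2048-12-03.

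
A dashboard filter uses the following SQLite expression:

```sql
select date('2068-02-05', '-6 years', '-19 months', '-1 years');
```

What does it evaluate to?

2059-07-05

Adding -6 years to 2068-02-05 gives 2062-02-05.
Adding -19 months to 2062-02-05 gives 2060-07-05.
Adding -1 year to 2060-07-05 gives 2059-07-05.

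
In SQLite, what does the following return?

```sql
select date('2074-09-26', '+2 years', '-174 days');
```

2076-04-05

Adding +2 years to 2074-09-26 gives 2076-09-26.
Applying '-174 days' to 2076-09-26: counting 174 days back gives 2076-04-05.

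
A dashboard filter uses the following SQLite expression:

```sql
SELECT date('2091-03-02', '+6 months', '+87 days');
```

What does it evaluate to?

2091-11-28

Adding +6 months to 2091-03-02 gives 2091-09-02.
Applying '+87 days' to 2091-09-02: counting 87 days forward gives 2091-11-28.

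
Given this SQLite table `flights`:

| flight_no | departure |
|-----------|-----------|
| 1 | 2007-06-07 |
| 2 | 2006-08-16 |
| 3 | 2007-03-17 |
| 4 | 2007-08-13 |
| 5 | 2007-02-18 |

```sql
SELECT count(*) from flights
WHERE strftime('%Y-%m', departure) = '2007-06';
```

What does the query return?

Rows with year-month 2007-06: 2007-06-07 → 1.

1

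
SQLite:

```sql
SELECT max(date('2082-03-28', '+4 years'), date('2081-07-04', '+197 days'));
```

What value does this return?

2086-03-28

date('2082-03-28', '+4 years') → 2086-03-28.
date('2081-07-04', '+197 days') → 2082-01-17.
Later of the two is 2086-03-28.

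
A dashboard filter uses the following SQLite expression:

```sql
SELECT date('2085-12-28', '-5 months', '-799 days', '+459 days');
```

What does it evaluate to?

2084-08-22

Adding -5 months to 2085-12-28 gives 2085-07-28.
Applying '-799 days' to 2085-07-28: counting 799 days back gives 2083-05-21.
Applying '+459 days' to 2083-05-21: counting 459 days forward gives 2084-08-22.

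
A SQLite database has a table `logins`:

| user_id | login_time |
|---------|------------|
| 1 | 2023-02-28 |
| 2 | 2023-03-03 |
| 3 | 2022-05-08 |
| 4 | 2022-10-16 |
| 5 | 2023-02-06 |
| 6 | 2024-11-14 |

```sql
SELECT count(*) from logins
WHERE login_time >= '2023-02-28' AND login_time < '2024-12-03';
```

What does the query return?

3

Rows in [2023-02-28, 2024-12-03): 2023-02-28, 2023-03-03, 2024-11-14 → 3 rows.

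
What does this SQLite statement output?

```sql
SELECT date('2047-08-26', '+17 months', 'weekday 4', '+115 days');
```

2049-05-23

Adding +17 months to 2047-08-26 gives 2049-01-26.
`weekday 4` advances to the next Thursday; 2049-01-26 is a Tuesday, so it moves forward to 2049-01-28.
Applying '+115 days' to 2049-01-28: counting 115 days forward gives 2049-05-23.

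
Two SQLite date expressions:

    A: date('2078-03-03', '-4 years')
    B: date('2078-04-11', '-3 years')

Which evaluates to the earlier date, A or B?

A

A = 2074-03-03.
B = 2075-04-11.
A is earlier.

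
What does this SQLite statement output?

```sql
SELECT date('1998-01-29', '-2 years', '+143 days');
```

Adding -2 years to 1998-01-29 gives 1996-01-29.
Applying '+143 days' to 1996-01-29: counting 143 days forward gives 1996-06-20.

1996-06-20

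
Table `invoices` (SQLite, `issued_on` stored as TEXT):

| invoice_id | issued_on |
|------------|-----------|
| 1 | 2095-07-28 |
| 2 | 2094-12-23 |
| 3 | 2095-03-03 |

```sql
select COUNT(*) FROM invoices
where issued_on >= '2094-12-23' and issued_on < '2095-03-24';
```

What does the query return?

2

Rows in [2094-12-23, 2095-03-24): 2094-12-23, 2095-03-03 → 2 rows.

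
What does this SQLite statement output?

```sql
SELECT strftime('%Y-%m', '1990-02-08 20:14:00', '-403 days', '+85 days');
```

First apply '-403 days', '+85 days': 1990-02-08 20:14:00 → 1989-03-27 20:14:00.
`%Y-%m` extracts the year-month: 1989-03.

1989-03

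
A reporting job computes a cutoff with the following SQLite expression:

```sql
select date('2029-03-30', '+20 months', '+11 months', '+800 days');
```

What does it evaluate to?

2034-01-07

Adding +20 months to 2029-03-30 gives 2030-11-30.
Adding +11 months to 2030-11-30 gives 2031-10-30.
Applying '+800 days' to 2031-10-30: counting 800 days forward gives 2034-01-07.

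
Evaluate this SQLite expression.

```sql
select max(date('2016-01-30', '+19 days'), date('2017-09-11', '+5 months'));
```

2018-02-11

date('2016-01-30', '+19 days') → 2016-02-18.
date('2017-09-11', '+5 months') → 2018-02-11.
Later of the two is 2018-02-11.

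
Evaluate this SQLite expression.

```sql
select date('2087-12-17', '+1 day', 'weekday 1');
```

2087-12-22

Advancing 1 more day within December lands on 2087-12-18.
`weekday 1` advances to the next Monday; 2087-12-18 is a Thursday, so it moves forward to 2087-12-22.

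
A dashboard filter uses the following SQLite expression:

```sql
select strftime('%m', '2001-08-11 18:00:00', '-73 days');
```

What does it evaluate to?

05

First apply '-73 days': 2001-08-11 18:00:00 → 2001-05-30 18:00:00.
`%m` extracts the 2-digit month (01-12): 05.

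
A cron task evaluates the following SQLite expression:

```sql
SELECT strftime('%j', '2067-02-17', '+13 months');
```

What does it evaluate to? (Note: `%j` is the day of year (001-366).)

First apply '+13 months': 2067-02-17 → 2068-03-17.
Day-of-year for 2068-03-17: days since 2068-01-01 inclusive = 77, zero-padded to 077.

077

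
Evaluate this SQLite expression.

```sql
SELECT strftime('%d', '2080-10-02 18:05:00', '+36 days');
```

First apply '+36 days': 2080-10-02 18:05:00 → 2080-11-07 18:05:00.
`%d` extracts the 2-digit day of month: 07.

07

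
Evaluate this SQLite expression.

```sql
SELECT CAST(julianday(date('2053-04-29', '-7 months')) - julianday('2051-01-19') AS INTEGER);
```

619

Adding -7 months to 2053-04-29 gives 2052-09-29.
12 days remain in January 2051 after the 19th (31 − 19).
Full months from February 2051 through August 2052 contribute their day counts.
Then 29 days into September 2052.
Total: 12 + 28 + 31 + 30 + 31 + 30 + 31 + 31 + 30 + 31 + 30 + 31 + 31 + 29 + 31 + 30 + 31 + 30 + 31 + 31 + 29 = 619.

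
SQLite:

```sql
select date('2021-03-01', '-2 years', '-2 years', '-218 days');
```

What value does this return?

2016-07-26

Adding -2 years to 2021-03-01 gives 2019-03-01.
Adding -2 years to 2019-03-01 gives 2017-03-01.
Applying '-218 days' to 2017-03-01: counting 218 days back gives 2016-07-26.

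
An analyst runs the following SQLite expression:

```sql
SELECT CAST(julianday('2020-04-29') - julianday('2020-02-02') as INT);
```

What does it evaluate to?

87

27 days remain in February 2020 after the 2nd (29 − 2).
March 2020: 31 days.
Then 29 days into April 2020.
Total: 27 + 31 + 29 = 87.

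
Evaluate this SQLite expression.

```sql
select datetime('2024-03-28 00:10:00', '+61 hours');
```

+61 hours from 2024-03-28 00:10:00 is 2024-03-30 13:10:00 (crosses midnight).

2024-03-30 13:10:00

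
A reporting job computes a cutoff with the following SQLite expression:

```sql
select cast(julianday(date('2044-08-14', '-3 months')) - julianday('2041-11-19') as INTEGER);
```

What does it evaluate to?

Adding -3 months to 2044-08-14 gives 2044-05-14.
11 days remain in November 2041 after the 19th (30 − 19).
Full months from December 2041 through April 2044 contribute their day counts.
Then 14 days into May 2044.
Total: 11 + 31 + 31 + 28 + 31 + 30 + 31 + 30 + 31 + 31 + 30 + 31 + 30 + 31 + 31 + 28 + 31 + 30 + 31 + 30 + 31 + 31 + 30 + 31 + 30 + 31 + 31 + 29 + 31 + 30 + 14 = 907.

907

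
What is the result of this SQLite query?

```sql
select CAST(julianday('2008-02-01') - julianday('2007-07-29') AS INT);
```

2 days remain in July 2007 after the 29th (31 − 29).
Full months from August 2007 through January 2008 contribute their day counts.
Then 1 day into February 2008.
Total: 2 + 31 + 30 + 31 + 30 + 31 + 31 + 1 = 187.

187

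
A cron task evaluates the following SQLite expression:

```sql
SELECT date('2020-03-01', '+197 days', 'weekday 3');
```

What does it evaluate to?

2020-09-16

Applying '+197 days' to 2020-03-01: counting 197 days forward gives 2020-09-14.
`weekday 3` advances to the next Wednesday; 2020-09-14 is a Monday, so it moves forward to 2020-09-16.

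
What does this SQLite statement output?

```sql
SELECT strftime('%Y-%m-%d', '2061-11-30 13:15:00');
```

`%Y-%m-%d` extracts the ISO date: 2061-11-30.

2061-11-30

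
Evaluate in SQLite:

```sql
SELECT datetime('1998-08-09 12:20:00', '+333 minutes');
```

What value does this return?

333 minutes = 5h 33m; +333 minutes from 1998-08-09 12:20:00 is 1998-08-09 17:53:00.

1998-08-09 17:53:00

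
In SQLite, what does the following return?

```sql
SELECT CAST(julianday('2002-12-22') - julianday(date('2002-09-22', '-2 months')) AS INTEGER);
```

Adding -2 months to 2002-09-22 gives 2002-07-22.
9 days remain in July 2002 after the 22nd (31 − 22).
August 2002: 31 days.
September 2002: 30 days.
October 2002: 31 days.
November 2002: 30 days.
Then 22 days into December 2002.
Total: 9 + 31 + 30 + 31 + 30 + 22 = 153.

153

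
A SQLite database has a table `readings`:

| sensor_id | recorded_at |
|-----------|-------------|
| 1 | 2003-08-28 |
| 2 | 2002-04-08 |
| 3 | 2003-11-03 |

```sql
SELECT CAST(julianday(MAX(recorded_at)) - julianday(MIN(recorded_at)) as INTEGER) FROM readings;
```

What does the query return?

MIN = 2002-04-08, MAX = 2003-11-03.
22 days remain in April 2002 after the 8th (30 − 8).
Full months from May 2002 through October 2003 contribute their day counts.
Then 3 days into November 2003.
Total: 22 + 31 + 30 + 31 + 31 + 30 + 31 + 30 + 31 + 31 + 28 + 31 + 30 + 31 + 30 + 31 + 31 + 30 + 31 + 3 = 574.

574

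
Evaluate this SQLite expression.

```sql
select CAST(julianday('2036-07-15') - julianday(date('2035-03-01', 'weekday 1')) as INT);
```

`weekday 1` advances to the next Monday; 2035-03-01 is a Thursday, so it moves forward to 2035-03-05.
26 days remain in March 2035 after the 5th (31 − 5).
Full months from April 2035 through June 2036 contribute their day counts.
Then 15 days into July 2036.
Total: 26 + 30 + 31 + 30 + 31 + 31 + 30 + 31 + 30 + 31 + 31 + 29 + 31 + 30 + 31 + 30 + 15 = 498.

498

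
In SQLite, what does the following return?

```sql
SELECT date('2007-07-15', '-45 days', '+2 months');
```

2007-07-31

Applying '-45 days' to 2007-07-15: counting 45 days back gives 2007-05-31.
Adding +2 months to 2007-05-31 gives 2007-07-31.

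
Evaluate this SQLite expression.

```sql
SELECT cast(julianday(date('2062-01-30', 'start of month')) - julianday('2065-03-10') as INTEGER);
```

`start of month` rewinds 2062-01-30 to 2062-01-01.
30 days remain in January 2062 after the 1st (31 − 1).
Full months from February 2062 through February 2065 contribute their day counts.
Then 10 days into March 2065.
Total: 30 + 28 + 31 + 30 + 31 + 30 + 31 + 31 + 30 + 31 + 30 + 31 + 31 + 28 + 31 + 30 + 31 + 30 + 31 + 31 + 30 + 31 + 30 + 31 + 31 + 29 + 31 + 30 + 31 + 30 + 31 + 31 + 30 + 31 + 30 + 31 + 31 + 28 + 10 = 1164.
The subtraction is earlier − later, so the result is −1164 → -1164.

-1164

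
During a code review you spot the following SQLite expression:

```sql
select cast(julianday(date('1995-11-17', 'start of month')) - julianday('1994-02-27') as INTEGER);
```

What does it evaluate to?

`start of month` rewinds 1995-11-17 to 1995-11-01.
1 day remains in February 1994 after the 27th (28 − 27).
Full months from March 1994 through October 1995 contribute their day counts.
Then 1 day into November 1995.
Total: 1 + 31 + 30 + 31 + 30 + 31 + 31 + 30 + 31 + 30 + 31 + 31 + 28 + 31 + 30 + 31 + 30 + 31 + 31 + 30 + 31 + 1 = 612.

612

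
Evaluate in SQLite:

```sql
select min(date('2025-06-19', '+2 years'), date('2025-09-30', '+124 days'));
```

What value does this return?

2026-02-01

date('2025-06-19', '+2 years') → 2027-06-19.
date('2025-09-30', '+124 days') → 2026-02-01.
Earlier of the two is 2026-02-01.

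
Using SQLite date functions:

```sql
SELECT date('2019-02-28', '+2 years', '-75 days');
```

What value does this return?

2020-12-15

Adding +2 years to 2019-02-28 gives 2021-02-28.
Applying '-75 days' to 2021-02-28: counting 75 days back gives 2020-12-15.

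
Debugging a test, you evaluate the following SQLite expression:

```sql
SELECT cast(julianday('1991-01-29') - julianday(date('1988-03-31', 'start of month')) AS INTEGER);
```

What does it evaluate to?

1064

`start of month` rewinds 1988-03-31 to 1988-03-01.
30 days remain in March 1988 after the 1st (31 − 1).
Full months from April 1988 through December 1990 contribute their day counts.
Then 29 days into January 1991.
Total: 30 + 30 + 31 + 30 + 31 + 31 + 30 + 31 + 30 + 31 + 31 + 28 + 31 + 30 + 31 + 30 + 31 + 31 + 30 + 31 + 30 + 31 + 31 + 28 + 31 + 30 + 31 + 30 + 31 + 31 + 30 + 31 + 30 + 31 + 29 = 1064.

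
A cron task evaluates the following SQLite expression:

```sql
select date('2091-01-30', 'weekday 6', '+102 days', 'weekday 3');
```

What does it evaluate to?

2091-05-16

`weekday 6` advances to the next Saturday; 2091-01-30 is a Tuesday, so it moves forward to 2091-02-03.
Applying '+102 days' to 2091-02-03: counting 102 days forward gives 2091-05-16.
`weekday 3` advances to the next Wednesday; 2091-05-16 is already a Wednesday, so it stays at 2091-05-16.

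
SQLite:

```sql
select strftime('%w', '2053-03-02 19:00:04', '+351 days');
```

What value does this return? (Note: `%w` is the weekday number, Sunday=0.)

First apply '+351 days': 2053-03-02 19:00:04 → 2054-02-16 19:00:04.
2054-02-16 is a Monday; with Sunday=0 that is 1.

1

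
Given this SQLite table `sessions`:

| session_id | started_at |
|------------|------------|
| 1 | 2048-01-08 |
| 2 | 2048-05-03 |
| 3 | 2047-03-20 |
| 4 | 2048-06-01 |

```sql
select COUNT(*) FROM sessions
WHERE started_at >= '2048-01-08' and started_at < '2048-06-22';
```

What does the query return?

3

Rows in [2048-01-08, 2048-06-22): 2048-01-08, 2048-05-03, 2048-06-01 → 3 rows.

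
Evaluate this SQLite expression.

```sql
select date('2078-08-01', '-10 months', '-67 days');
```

Adding -10 months to 2078-08-01 gives 2077-10-01.
Applying '-67 days' to 2077-10-01: counting 67 days back gives 2077-07-26.

2077-07-26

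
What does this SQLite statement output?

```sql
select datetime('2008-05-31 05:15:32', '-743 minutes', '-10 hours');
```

743 minutes = 12h 23m; -743 minutes from 2008-05-31 05:15:32 is 2008-05-30 16:52:32 (crosses midnight).
-10 hours from 2008-05-30 16:52:32 is 2008-05-30 06:52:32.

2008-05-30 06:52:32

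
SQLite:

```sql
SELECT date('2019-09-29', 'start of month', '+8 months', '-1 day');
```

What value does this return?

`start of month` rewinds 2019-09-29 to 2019-09-01.
Adding +8 months to 2019-09-01 gives 2020-05-01.
Going back 1 day from 2020-05-01 reaches 2020-04-30 (last day of April, 30 days).

2020-04-30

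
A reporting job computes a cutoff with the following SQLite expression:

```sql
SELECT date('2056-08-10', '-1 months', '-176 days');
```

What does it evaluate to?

2056-01-16

Adding -1 month to 2056-08-10 gives 2056-07-10.
Applying '-176 days' to 2056-07-10: counting 176 days back gives 2056-01-16.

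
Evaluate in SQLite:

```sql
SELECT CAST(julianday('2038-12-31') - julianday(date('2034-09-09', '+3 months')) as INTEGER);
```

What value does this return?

Adding +3 months to 2034-09-09 gives 2034-12-09.
22 days remain in December 2034 after the 9th (31 − 9).
Full months from January 2035 through November 2038 contribute their day counts.
Then 31 days into December 2038.
Total: 22 + 31 + 28 + 31 + 30 + 31 + 30 + 31 + 31 + 30 + 31 + 30 + 31 + 31 + 29 + 31 + 30 + 31 + 30 + 31 + 31 + 30 + 31 + 30 + 31 + 31 + 28 + 31 + 30 + 31 + 30 + 31 + 31 + 30 + 31 + 30 + 31 + 31 + 28 + 31 + 30 + 31 + 30 + 31 + 31 + 30 + 31 + 30 + 31 = 1483.

1483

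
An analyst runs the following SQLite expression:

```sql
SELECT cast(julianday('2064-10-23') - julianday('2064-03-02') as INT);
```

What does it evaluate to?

29 days remain in March 2064 after the 2nd (31 − 2).
Full months from April 2064 through September 2064 contribute their day counts.
Then 23 days into October 2064.
Total: 29 + 30 + 31 + 30 + 31 + 31 + 30 + 23 = 235.

235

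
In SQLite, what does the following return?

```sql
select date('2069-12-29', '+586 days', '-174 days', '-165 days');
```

Applying '+586 days' to 2069-12-29: counting 586 days forward gives 2071-08-07.
Applying '-174 days' to 2071-08-07: counting 174 days back gives 2071-02-14.
Applying '-165 days' to 2071-02-14: counting 165 days back gives 2070-09-02.

2070-09-02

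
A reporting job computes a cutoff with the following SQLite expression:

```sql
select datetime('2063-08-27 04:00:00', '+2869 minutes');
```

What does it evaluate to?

2063-08-29 03:49:00

2869 minutes = 47h 49m; +2869 minutes from 2063-08-27 04:00:00 is 2063-08-29 03:49:00 (crosses midnight).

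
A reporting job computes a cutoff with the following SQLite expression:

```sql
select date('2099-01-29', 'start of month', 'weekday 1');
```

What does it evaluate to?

`start of month` rewinds 2099-01-29 to 2099-01-01.
`weekday 1` advances to the next Monday; 2099-01-01 is a Thursday, so it moves forward to 2099-01-05.

2099-01-05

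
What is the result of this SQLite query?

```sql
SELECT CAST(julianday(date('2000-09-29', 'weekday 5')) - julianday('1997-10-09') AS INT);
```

1086

`weekday 5` advances to the next Friday; 2000-09-29 is already a Friday, so it stays at 2000-09-29.
22 days remain in October 1997 after the 9th (31 − 9).
Full months from November 1997 through August 2000 contribute their day counts.
Then 29 days into September 2000.
Total: 22 + 30 + 31 + 31 + 28 + 31 + 30 + 31 + 30 + 31 + 31 + 30 + 31 + 30 + 31 + 31 + 28 + 31 + 30 + 31 + 30 + 31 + 31 + 30 + 31 + 30 + 31 + 31 + 29 + 31 + 30 + 31 + 30 + 31 + 31 + 29 = 1086.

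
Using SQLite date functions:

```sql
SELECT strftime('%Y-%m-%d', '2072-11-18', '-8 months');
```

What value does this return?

2072-03-18

First apply '-8 months': 2072-11-18 → 2072-03-18.
`%Y-%m-%d` extracts the ISO date: 2072-03-18.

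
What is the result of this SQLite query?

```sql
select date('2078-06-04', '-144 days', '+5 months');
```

Applying '-144 days' to 2078-06-04: counting 144 days back gives 2078-01-11.
Adding +5 months to 2078-01-11 gives 2078-06-11.

2078-06-11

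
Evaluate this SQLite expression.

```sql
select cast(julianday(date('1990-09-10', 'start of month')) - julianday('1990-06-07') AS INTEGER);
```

86

`start of month` rewinds 1990-09-10 to 1990-09-01.
23 days remain in June 1990 after the 7th (30 − 7).
July 1990: 31 days.
August 1990: 31 days.
Then 1 day into September 1990.
Total: 23 + 31 + 31 + 1 = 86.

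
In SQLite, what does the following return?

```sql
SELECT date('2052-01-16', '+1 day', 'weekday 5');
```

2052-01-19

Advancing 1 more day within January lands on 2052-01-17.
`weekday 5` advances to the next Friday; 2052-01-17 is a Wednesday, so it moves forward to 2052-01-19.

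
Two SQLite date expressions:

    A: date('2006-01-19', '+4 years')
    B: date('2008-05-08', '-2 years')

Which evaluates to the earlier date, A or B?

B

A = 2010-01-19.
B = 2006-05-08.
B is earlier.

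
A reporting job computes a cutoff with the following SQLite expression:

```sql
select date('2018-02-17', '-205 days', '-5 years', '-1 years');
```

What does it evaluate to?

2011-07-27

Applying '-205 days' to 2018-02-17: counting 205 days back gives 2017-07-27.
Adding -5 years to 2017-07-27 gives 2012-07-27.
Adding -1 year to 2012-07-27 gives 2011-07-27.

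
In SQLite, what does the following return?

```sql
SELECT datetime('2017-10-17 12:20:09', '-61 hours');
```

-61 hours from 2017-10-17 12:20:09 is 2017-10-14 23:20:09 (crosses midnight).

2017-10-14 23:20:09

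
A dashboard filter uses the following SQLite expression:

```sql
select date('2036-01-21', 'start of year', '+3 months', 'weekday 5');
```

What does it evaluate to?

2036-04-04

`start of year` rewinds 2036-01-21 to 2036-01-01.
Adding +3 months to 2036-01-01 gives 2036-04-01.
`weekday 5` advances to the next Friday; 2036-04-01 is a Tuesday, so it moves forward to 2036-04-04.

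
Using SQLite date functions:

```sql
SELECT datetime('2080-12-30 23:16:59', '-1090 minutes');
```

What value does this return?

2080-12-30 05:06:59

1090 minutes = 18h 10m; -1090 minutes from 2080-12-30 23:16:59 is 2080-12-30 05:06:59.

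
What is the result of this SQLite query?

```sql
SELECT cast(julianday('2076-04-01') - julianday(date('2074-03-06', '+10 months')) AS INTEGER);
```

Adding +10 months to 2074-03-06 gives 2075-01-06.
25 days remain in January 2075 after the 6th (31 − 6).
Full months from February 2075 through March 2076 contribute their day counts.
Then 1 day into April 2076.
Total: 25 + 28 + 31 + 30 + 31 + 30 + 31 + 31 + 30 + 31 + 30 + 31 + 31 + 29 + 31 + 1 = 451.

451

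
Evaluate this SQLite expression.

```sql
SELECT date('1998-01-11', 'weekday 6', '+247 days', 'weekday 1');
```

1998-09-21

`weekday 6` advances to the next Saturday; 1998-01-11 is a Sunday, so it moves forward to 1998-01-17.
Applying '+247 days' to 1998-01-17: counting 247 days forward gives 1998-09-21.
`weekday 1` advances to the next Monday; 1998-09-21 is already a Monday, so it stays at 1998-09-21.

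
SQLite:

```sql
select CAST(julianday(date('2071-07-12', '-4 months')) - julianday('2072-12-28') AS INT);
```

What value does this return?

Adding -4 months to 2071-07-12 gives 2071-03-12.
19 days remain in March 2071 after the 12th (31 − 12).
Full months from April 2071 through November 2072 contribute their day counts.
Then 28 days into December 2072.
Total: 19 + 30 + 31 + 30 + 31 + 31 + 30 + 31 + 30 + 31 + 31 + 29 + 31 + 30 + 31 + 30 + 31 + 31 + 30 + 31 + 30 + 28 = 657.
The subtraction is earlier − later, so the result is −657 → -657.

-657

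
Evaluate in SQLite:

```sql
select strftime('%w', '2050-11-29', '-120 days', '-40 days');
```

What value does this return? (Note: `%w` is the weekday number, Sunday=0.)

First apply '-120 days', '-40 days': 2050-11-29 → 2050-06-22.
2050-06-22 is a Wednesday; with Sunday=0 that is 3.

3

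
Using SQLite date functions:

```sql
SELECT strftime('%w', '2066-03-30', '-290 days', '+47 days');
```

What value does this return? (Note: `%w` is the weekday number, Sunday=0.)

First apply '-290 days', '+47 days': 2066-03-30 → 2065-07-30.
2065-07-30 is a Thursday; with Sunday=0 that is 4.

4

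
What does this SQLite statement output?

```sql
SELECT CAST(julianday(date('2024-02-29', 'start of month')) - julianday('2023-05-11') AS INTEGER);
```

266

`start of month` rewinds 2024-02-29 to 2024-02-01.
20 days remain in May 2023 after the 11th (31 − 11).
Full months from June 2023 through January 2024 contribute their day counts.
Then 1 day into February 2024.
Total: 20 + 30 + 31 + 31 + 30 + 31 + 30 + 31 + 31 + 1 = 266.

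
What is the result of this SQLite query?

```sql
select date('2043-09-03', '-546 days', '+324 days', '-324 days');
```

2042-03-06

Applying '-546 days' to 2043-09-03: counting 546 days back gives 2042-03-06.
Applying '+324 days' to 2042-03-06: counting 324 days forward gives 2043-01-24.
Applying '-324 days' to 2043-01-24: counting 324 days back gives 2042-03-06.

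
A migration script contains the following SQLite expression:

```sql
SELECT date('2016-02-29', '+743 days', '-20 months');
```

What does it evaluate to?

2016-07-13

Applying '+743 days' to 2016-02-29: counting 743 days forward gives 2018-03-13.
Adding -20 months to 2018-03-13 gives 2016-07-13.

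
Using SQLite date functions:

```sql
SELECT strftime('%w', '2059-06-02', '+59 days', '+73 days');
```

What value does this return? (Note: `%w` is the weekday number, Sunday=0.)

First apply '+59 days', '+73 days': 2059-06-02 → 2059-10-12.
2059-10-12 is a Sunday; with Sunday=0 that is 0.

0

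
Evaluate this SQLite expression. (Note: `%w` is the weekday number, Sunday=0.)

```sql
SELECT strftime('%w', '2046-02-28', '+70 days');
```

First apply '+70 days': 2046-02-28 → 2046-05-09.
2046-05-09 is a Wednesday; with Sunday=0 that is 3.

3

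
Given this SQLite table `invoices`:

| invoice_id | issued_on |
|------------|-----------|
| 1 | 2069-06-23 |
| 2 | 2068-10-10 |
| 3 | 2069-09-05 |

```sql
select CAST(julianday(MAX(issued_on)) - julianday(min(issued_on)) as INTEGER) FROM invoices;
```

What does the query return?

330

MIN = 2068-10-10, MAX = 2069-09-05.
21 days remain in October 2068 after the 10th (31 − 10).
Full months from November 2068 through August 2069 contribute their day counts.
Then 5 days into September 2069.
Total: 21 + 30 + 31 + 31 + 28 + 31 + 30 + 31 + 30 + 31 + 31 + 5 = 330.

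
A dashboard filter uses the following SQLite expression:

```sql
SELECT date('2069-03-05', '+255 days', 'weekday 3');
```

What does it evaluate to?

Applying '+255 days' to 2069-03-05: counting 255 days forward gives 2069-11-15.
`weekday 3` advances to the next Wednesday; 2069-11-15 is a Friday, so it moves forward to 2069-11-20.

2069-11-20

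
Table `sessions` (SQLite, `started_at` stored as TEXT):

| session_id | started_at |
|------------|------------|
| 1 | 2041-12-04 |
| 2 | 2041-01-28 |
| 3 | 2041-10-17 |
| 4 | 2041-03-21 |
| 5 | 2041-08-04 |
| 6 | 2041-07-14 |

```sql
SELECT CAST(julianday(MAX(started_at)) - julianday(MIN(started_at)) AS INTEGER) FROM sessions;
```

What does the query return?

MIN = 2041-01-28, MAX = 2041-12-04.
3 days remain in January 2041 after the 28th (31 − 28).
Full months from February 2041 through November 2041 contribute their day counts.
Then 4 days into December 2041.
Total: 3 + 28 + 31 + 30 + 31 + 30 + 31 + 31 + 30 + 31 + 30 + 4 = 310.

310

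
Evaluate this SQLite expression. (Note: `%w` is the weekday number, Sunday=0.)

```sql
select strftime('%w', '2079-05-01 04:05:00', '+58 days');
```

First apply '+58 days': 2079-05-01 04:05:00 → 2079-06-28 04:05:00.
2079-06-28 is a Wednesday; with Sunday=0 that is 3.

3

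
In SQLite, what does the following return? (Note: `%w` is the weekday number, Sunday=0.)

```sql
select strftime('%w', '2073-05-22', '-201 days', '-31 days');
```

First apply '-201 days', '-31 days': 2073-05-22 → 2072-10-02.
2072-10-02 is a Sunday; with Sunday=0 that is 0.

0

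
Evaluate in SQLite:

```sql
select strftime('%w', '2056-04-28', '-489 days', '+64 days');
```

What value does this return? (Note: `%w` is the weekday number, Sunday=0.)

First apply '-489 days', '+64 days': 2056-04-28 → 2055-02-28.
2055-02-28 is a Sunday; with Sunday=0 that is 0.

0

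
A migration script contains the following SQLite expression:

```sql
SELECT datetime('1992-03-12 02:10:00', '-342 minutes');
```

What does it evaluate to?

1992-03-11 20:28:00

342 minutes = 5h 42m; -342 minutes from 1992-03-12 02:10:00 is 1992-03-11 20:28:00 (crosses midnight).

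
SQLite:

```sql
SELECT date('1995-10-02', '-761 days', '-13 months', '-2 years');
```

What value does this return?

1990-08-01

Applying '-761 days' to 1995-10-02: counting 761 days back gives 1993-09-01.
Adding -13 months to 1993-09-01 gives 1992-08-01.
Adding -2 years to 1992-08-01 gives 1990-08-01.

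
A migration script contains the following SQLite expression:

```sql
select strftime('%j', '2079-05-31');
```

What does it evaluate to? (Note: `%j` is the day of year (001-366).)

151

Day-of-year for 2079-05-31: days since 2079-01-01 inclusive = 151, zero-padded to 151.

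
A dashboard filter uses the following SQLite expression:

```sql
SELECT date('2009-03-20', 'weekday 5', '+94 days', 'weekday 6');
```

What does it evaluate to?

2009-06-27

`weekday 5` advances to the next Friday; 2009-03-20 is already a Friday, so it stays at 2009-03-20.
Applying '+94 days' to 2009-03-20: counting 94 days forward gives 2009-06-22.
`weekday 6` advances to the next Saturday; 2009-06-22 is a Monday, so it moves forward to 2009-06-27.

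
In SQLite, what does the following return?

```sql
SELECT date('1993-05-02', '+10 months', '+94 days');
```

1994-06-04

Adding +10 months to 1993-05-02 gives 1994-03-02.
Applying '+94 days' to 1994-03-02: counting 94 days forward gives 1994-06-04.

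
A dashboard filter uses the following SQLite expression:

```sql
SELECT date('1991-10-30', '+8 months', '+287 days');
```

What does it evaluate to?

Adding +8 months to 1991-10-30 gives 1992-06-30.
Applying '+287 days' to 1992-06-30: counting 287 days forward gives 1993-04-13.

1993-04-13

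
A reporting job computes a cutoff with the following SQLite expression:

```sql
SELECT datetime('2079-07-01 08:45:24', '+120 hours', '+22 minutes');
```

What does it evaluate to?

2079-07-06 09:07:24

+120 hours from 2079-07-01 08:45:24 is 2079-07-06 08:45:24 (crosses midnight).
+22 minutes from 2079-07-06 08:45:24 is 2079-07-06 09:07:24.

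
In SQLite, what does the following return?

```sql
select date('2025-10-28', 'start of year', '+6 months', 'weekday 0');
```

`start of year` rewinds 2025-10-28 to 2025-01-01.
Adding +6 months to 2025-01-01 gives 2025-07-01.
`weekday 0` advances to the next Sunday; 2025-07-01 is a Tuesday, so it moves forward to 2025-07-06.

2025-07-06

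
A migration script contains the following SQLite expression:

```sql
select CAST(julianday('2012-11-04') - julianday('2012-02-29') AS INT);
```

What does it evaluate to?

0 days remain in February 2012 after the 29th (29 − 29).
Full months from March 2012 through October 2012 contribute their day counts.
Then 4 days into November 2012.
Total: 0 + 31 + 30 + 31 + 30 + 31 + 31 + 30 + 31 + 4 = 249.

249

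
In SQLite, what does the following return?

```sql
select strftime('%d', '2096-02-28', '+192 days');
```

First apply '+192 days': 2096-02-28 → 2096-09-07.
`%d` extracts the 2-digit day of month: 07.

07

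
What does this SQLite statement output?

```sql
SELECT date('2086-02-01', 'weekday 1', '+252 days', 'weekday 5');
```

2086-10-18

`weekday 1` advances to the next Monday; 2086-02-01 is a Friday, so it moves forward to 2086-02-04.
Applying '+252 days' to 2086-02-04: counting 252 days forward gives 2086-10-14.
`weekday 5` advances to the next Friday; 2086-10-14 is a Monday, so it moves forward to 2086-10-18.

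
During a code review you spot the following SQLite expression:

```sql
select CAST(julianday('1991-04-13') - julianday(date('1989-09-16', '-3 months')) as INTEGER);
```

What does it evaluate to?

666

Adding -3 months to 1989-09-16 gives 1989-06-16.
14 days remain in June 1989 after the 16th (30 − 16).
Full months from July 1989 through March 1991 contribute their day counts.
Then 13 days into April 1991.
Total: 14 + 31 + 31 + 30 + 31 + 30 + 31 + 31 + 28 + 31 + 30 + 31 + 30 + 31 + 31 + 30 + 31 + 30 + 31 + 31 + 28 + 31 + 13 = 666.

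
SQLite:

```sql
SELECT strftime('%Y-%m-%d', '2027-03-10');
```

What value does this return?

2027-03-10

`%Y-%m-%d` extracts the ISO date: 2027-03-10.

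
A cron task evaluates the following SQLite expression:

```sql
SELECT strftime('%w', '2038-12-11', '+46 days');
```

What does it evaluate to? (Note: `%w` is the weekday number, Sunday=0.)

3

First apply '+46 days': 2038-12-11 → 2039-01-26.
2039-01-26 is a Wednesday; with Sunday=0 that is 3.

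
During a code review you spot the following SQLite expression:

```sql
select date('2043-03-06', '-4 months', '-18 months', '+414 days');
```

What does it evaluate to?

Adding -4 months to 2043-03-06 gives 2042-11-06.
Adding -18 months to 2042-11-06 gives 2041-05-06.
Applying '+414 days' to 2041-05-06: counting 414 days forward gives 2042-06-24.

2042-06-24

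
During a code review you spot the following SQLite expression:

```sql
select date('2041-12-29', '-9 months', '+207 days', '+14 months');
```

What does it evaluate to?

Adding -9 months to 2041-12-29 gives 2041-03-29.
Applying '+207 days' to 2041-03-29: counting 207 days forward gives 2041-10-22.
Adding +14 months to 2041-10-22 gives 2042-12-22.

2042-12-22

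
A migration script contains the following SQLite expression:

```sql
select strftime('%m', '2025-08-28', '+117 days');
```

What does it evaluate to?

12

First apply '+117 days': 2025-08-28 → 2025-12-23.
`%m` extracts the 2-digit month (01-12): 12.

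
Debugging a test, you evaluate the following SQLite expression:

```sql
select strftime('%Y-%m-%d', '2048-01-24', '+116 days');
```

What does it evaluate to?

First apply '+116 days': 2048-01-24 → 2048-05-19.
`%Y-%m-%d` extracts the ISO date: 2048-05-19.

2048-05-19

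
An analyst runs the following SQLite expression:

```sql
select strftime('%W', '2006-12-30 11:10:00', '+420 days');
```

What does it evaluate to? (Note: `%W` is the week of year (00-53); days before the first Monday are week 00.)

07

First apply '+420 days': 2006-12-30 11:10:00 → 2008-02-23 11:10:00.
2008-02-23 is a Saturday. SQLite's %W counts Mondays since the year started; the result is 07.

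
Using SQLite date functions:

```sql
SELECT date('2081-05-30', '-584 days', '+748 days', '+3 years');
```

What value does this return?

Applying '-584 days' to 2081-05-30: counting 584 days back gives 2079-10-24.
Applying '+748 days' to 2079-10-24: counting 748 days forward gives 2081-11-10.
Adding +3 years to 2081-11-10 gives 2084-11-10.

2084-11-10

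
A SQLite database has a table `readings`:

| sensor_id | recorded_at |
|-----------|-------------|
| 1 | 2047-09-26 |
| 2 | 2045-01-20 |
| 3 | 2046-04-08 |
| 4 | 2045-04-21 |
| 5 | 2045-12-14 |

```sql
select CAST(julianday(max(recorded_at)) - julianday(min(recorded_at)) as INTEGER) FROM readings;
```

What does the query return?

MIN = 2045-01-20, MAX = 2047-09-26.
11 days remain in January 2045 after the 20th (31 − 20).
Full months from February 2045 through August 2047 contribute their day counts.
Then 26 days into September 2047.
Total: 11 + 28 + 31 + 30 + 31 + 30 + 31 + 31 + 30 + 31 + 30 + 31 + 31 + 28 + 31 + 30 + 31 + 30 + 31 + 31 + 30 + 31 + 30 + 31 + 31 + 28 + 31 + 30 + 31 + 30 + 31 + 31 + 26 = 979.

979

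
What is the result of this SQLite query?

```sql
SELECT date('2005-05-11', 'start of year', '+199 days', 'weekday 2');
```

2005-07-19

`start of year` rewinds 2005-05-11 to 2005-01-01.
Applying '+199 days' to 2005-01-01: counting 199 days forward gives 2005-07-19.
`weekday 2` advances to the next Tuesday; 2005-07-19 is already a Tuesday, so it stays at 2005-07-19.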